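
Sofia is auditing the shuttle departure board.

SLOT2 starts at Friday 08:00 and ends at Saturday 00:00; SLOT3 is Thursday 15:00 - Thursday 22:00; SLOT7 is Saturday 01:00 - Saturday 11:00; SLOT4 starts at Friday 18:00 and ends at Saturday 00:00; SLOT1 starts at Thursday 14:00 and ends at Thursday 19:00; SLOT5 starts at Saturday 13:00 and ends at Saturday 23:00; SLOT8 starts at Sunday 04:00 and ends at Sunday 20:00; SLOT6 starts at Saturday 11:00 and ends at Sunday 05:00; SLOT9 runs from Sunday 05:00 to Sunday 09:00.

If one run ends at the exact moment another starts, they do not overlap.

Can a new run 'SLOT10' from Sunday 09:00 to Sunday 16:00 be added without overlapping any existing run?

No — it overlaps SLOT8

SLOT1: ends Thursday 19:00 at or before SLOT10 starts Sunday 09:00 → clear.
SLOT3: ends Thursday 22:00 at or before SLOT10 starts Sunday 09:00 → clear.
SLOT2: ends Saturday 00:00 at or before SLOT10 starts Sunday 09:00 → clear.
SLOT4: ends Saturday 00:00 at or before SLOT10 starts Sunday 09:00 → clear.
SLOT7: ends Saturday 11:00 at or before SLOT10 starts Sunday 09:00 → clear.
SLOT6: ends Sunday 05:00 at or before SLOT10 starts Sunday 09:00 → clear.
SLOT5: ends Saturday 23:00 at or before SLOT10 starts Sunday 09:00 → clear.
SLOT8: starts Sunday 04:00 before SLOT10 ends Sunday 16:00, and ends Sunday 20:00 after SLOT10 starts Sunday 09:00 → overlap.
SLOT9: ends Sunday 09:00 at or before SLOT10 starts Sunday 09:00 → clear.
SLOT10 overlaps SLOT8.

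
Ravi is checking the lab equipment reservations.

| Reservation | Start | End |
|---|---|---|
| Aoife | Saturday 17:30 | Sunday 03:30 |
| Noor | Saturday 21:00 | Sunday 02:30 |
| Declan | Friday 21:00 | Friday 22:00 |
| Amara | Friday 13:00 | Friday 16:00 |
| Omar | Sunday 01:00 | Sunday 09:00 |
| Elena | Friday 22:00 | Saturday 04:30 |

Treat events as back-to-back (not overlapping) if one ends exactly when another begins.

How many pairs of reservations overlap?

Sorted by start: Amara, Declan, Elena, Aoife, Noor, Omar.
Declan starts after Amara ends, so nothing later overlaps Amara either.
Elena starts exactly when Declan ends (back-to-back, no overlap), so nothing later overlaps Declan either.
Aoife starts after Elena ends, so nothing later overlaps Elena either.
Noor starts before Aoife ends → Aoife and Noor overlap.
Omar starts before Aoife ends → Aoife and Omar overlap.
Omar starts before Noor ends → Noor and Omar overlap.
Overlapping pairs: Aoife & Noor, Aoife & Omar, Noor & Omar — 3 in total.

3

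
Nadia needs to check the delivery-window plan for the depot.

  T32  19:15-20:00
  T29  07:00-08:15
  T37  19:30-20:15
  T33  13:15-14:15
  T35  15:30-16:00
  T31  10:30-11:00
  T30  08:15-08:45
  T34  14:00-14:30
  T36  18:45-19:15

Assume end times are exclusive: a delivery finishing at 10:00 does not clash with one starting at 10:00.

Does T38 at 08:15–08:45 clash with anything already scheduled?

Yes — it overlaps T30

T29: ends 08:15 at or before T38 starts 08:15 → clear.
T30: starts 08:15 before T38 ends 08:45, and ends 08:45 after T38 starts 08:15 → overlap.
T31: starts 10:30 at or after T38 ends 08:45 → clear.
T33: starts 13:15 at or after T38 ends 08:45 → clear.
T34: starts 14:00 at or after T38 ends 08:45 → clear.
T35: starts 15:30 at or after T38 ends 08:45 → clear.
T36: starts 18:45 at or after T38 ends 08:45 → clear.
T32: starts 19:15 at or after T38 ends 08:45 → clear.
T37: starts 19:30 at or after T38 ends 08:45 → clear.
T38 overlaps T30.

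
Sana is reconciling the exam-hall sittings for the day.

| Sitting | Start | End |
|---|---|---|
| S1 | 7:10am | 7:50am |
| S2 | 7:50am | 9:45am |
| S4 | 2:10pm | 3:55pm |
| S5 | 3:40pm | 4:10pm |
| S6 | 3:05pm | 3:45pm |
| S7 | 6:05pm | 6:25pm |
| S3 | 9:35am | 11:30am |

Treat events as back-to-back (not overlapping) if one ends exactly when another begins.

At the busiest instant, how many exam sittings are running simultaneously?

Walk through starts and ends in time order (an end at T is processed before a start at T):
7:10am start S1 → 1
7:50am end S1 → 0
7:50am start S2 → 1
9:35am start S3 → 2
9:45am end S2 → 1
11:30am end S3 → 0
2:10pm start S4 → 1
3:05pm start S6 → 2
3:40pm start S5 → 3
3:45pm end S6 → 2
3:55pm end S4 → 1
4:10pm end S5 → 0
6:05pm start S7 → 1
6:25pm end S7 → 0
Peak is 3, at 3:40pm (S4, S5, S6).

3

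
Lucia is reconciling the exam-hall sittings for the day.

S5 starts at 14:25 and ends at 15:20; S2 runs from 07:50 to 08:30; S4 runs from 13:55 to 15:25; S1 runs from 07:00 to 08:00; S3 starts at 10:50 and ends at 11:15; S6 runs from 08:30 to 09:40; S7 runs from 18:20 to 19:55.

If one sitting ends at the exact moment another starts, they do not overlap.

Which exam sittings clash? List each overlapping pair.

S1 & S2, S4 & S5

Sorted by start: S1, S2, S6, S3, S4, S5, S7.
S2 starts before S1 ends → S1 and S2 overlap.
S6 starts after S1 ends, so nothing later overlaps S1 either.
S6 starts exactly when S2 ends (back-to-back, no overlap), so nothing later overlaps S2 either.
S3 starts after S6 ends, so nothing later overlaps S6 either.
S4 starts after S3 ends, so nothing later overlaps S3 either.
S5 starts before S4 ends → S4 and S5 overlap.
S7 starts after S4 ends.
S7 starts after S5 ends.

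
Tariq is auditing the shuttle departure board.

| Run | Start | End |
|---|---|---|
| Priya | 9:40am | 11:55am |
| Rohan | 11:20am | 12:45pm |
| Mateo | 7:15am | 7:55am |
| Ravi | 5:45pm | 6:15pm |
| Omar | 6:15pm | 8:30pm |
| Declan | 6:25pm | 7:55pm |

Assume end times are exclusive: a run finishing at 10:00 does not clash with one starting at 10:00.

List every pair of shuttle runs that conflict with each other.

Declan & Omar, Priya & Rohan

Sorted by start: Mateo, Priya, Rohan, Ravi, Omar, Declan.
Priya starts after Mateo ends, so Mateo has no further overlaps.
Rohan starts before Priya ends → Priya and Rohan overlap.
Ravi starts after Priya ends, so Priya has no further overlaps.
Ravi starts after Rohan ends, so Rohan has no further overlaps.
Omar starts exactly when Ravi ends (back-to-back, no overlap), so Ravi has no further overlaps.
Declan starts before Omar ends → Omar and Declan overlap.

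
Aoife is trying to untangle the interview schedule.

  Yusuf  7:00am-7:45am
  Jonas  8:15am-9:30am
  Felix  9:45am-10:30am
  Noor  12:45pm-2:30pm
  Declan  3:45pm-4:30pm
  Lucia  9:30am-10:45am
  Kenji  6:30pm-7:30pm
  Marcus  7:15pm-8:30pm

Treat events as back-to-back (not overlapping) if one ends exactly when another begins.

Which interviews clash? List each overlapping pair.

Check each pair: they overlap iff neither finishes before the other starts.
Sorted by start: Yusuf, Jonas, Lucia, Felix, Noor, Declan, Kenji, Marcus.
Jonas starts after Yusuf ends; Yusuf is clear from here.
Lucia starts exactly when Jonas ends (back-to-back, no overlap); Jonas is clear from here.
Felix starts before Lucia ends → Lucia and Felix overlap.
Noor starts after Lucia ends; Lucia is clear from here.
Noor starts after Felix ends; Felix is clear from here.
Declan starts after Noor ends; Noor is clear from here.
Kenji starts after Declan ends; Declan is clear from here.
Marcus starts before Kenji ends → Kenji and Marcus overlap.

Felix & Lucia, Kenji & Marcus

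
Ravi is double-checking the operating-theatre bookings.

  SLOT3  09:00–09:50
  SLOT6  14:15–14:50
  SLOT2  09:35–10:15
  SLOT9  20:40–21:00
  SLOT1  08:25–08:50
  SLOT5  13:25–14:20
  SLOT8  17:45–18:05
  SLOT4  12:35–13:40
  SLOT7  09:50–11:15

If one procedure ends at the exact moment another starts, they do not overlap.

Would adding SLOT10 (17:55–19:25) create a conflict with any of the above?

SLOT1: ends 08:50 at or before SLOT10 starts 17:55 → clear.
SLOT3: ends 09:50 at or before SLOT10 starts 17:55 → clear.
SLOT2: ends 10:15 at or before SLOT10 starts 17:55 → clear.
SLOT7: ends 11:15 at or before SLOT10 starts 17:55 → clear.
SLOT4: ends 13:40 at or before SLOT10 starts 17:55 → clear.
SLOT5: ends 14:20 at or before SLOT10 starts 17:55 → clear.
SLOT6: ends 14:50 at or before SLOT10 starts 17:55 → clear.
SLOT8: starts 17:45 before SLOT10 ends 19:25, and ends 18:05 after SLOT10 starts 17:55 → overlap.
SLOT9: starts 20:40 at or after SLOT10 ends 19:25 → clear.
SLOT10 overlaps SLOT8.

Yes — it overlaps SLOT8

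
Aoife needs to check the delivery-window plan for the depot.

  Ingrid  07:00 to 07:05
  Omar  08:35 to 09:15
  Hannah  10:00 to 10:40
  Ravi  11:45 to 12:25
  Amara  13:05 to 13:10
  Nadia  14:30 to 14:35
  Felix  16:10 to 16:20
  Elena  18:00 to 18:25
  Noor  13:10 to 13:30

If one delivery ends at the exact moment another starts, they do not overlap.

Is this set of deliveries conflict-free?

Sorted by start: Ingrid, Omar, Hannah, Ravi, Amara, Noor, Nadia, Felix, Elena.
Omar starts after Ingrid ends, so Ingrid has no further overlaps.
Hannah starts after Omar ends, so Omar has no further overlaps.
Ravi starts after Hannah ends, so Hannah has no further overlaps.
Amara starts after Ravi ends, so Ravi has no further overlaps.
Noor starts exactly when Amara ends (back-to-back, no overlap), so Amara has no further overlaps.
Nadia starts after Noor ends, so Noor has no further overlaps.
Felix starts after Nadia ends, so Nadia has no further overlaps.
Elena starts after Felix ends.
Every pair is clear; the schedule has no overlaps.

Yes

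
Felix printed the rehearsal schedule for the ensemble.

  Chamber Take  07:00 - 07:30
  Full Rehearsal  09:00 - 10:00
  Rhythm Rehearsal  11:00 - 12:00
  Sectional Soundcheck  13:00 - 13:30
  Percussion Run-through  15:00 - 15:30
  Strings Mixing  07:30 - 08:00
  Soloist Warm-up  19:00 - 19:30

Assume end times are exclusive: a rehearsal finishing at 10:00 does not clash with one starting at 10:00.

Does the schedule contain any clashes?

Sorted by start: Chamber Take, Strings Mixing, Full Rehearsal, Rhythm Rehearsal, Sectional Soundcheck, Percussion Run-through, Soloist Warm-up.
Strings Mixing starts exactly when Chamber Take ends (back-to-back, no overlap) — done with Chamber Take.
Full Rehearsal starts after Strings Mixing ends — done with Strings Mixing.
Rhythm Rehearsal starts after Full Rehearsal ends — done with Full Rehearsal.
Sectional Soundcheck starts after Rhythm Rehearsal ends — done with Rhythm Rehearsal.
Percussion Run-through starts after Sectional Soundcheck ends — done with Sectional Soundcheck.
Soloist Warm-up starts after Percussion Run-through ends.
Every pair is clear; the schedule has no overlaps.

No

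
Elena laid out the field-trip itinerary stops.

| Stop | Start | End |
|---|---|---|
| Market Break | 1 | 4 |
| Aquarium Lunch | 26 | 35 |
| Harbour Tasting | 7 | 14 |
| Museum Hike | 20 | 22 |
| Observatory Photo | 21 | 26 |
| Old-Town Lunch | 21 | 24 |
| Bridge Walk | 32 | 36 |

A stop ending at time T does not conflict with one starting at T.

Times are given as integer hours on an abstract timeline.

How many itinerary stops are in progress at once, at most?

Walk through starts and ends in time order (an end at T is processed before a start at T):
1 start Market Break → 1
4 end Market Break → 0
7 start Harbour Tasting → 1
14 end Harbour Tasting → 0
20 start Museum Hike → 1
21 start Observatory Photo → 2
21 start Old-Town Lunch → 3
22 end Museum Hike → 2
24 end Old-Town Lunch → 1
26 end Observatory Photo → 0
26 start Aquarium Lunch → 1
32 start Bridge Walk → 2
35 end Aquarium Lunch → 1
36 end Bridge Walk → 0
Peak is 3, at 21 (Museum Hike, Observatory Photo, Old-Town Lunch).

3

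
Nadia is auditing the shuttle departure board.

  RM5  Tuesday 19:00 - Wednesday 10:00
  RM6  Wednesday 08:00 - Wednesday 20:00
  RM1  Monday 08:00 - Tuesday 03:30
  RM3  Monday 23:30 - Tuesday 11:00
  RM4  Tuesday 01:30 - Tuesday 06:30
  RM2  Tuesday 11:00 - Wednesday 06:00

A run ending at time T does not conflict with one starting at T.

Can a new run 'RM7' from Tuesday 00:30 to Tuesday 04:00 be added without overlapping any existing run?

RM1: starts Monday 08:00 before RM7 ends Tuesday 04:00, and ends Tuesday 03:30 after RM7 starts Tuesday 00:30 → overlap.
RM3: starts Monday 23:30 before RM7 ends Tuesday 04:00, and ends Tuesday 11:00 after RM7 starts Tuesday 00:30 → overlap.
RM4: starts Tuesday 01:30 before RM7 ends Tuesday 04:00, and ends Tuesday 06:30 after RM7 starts Tuesday 00:30 → overlap.
RM2: starts Tuesday 11:00 at or after RM7 ends Tuesday 04:00 → clear.
RM5: starts Tuesday 19:00 at or after RM7 ends Tuesday 04:00 → clear.
RM6: starts Wednesday 08:00 at or after RM7 ends Tuesday 04:00 → clear.
RM7 overlaps RM1, RM3, RM4.

No — it overlaps RM1, RM3, RM4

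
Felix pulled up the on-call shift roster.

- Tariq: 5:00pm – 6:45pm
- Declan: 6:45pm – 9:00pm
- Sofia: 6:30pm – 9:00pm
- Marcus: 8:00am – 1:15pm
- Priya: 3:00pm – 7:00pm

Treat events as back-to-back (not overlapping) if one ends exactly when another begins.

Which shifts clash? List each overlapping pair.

Declan & Priya, Declan & Sofia, Priya & Sofia, Priya & Tariq, Sofia & Tariq

Sorted by start: Marcus, Priya, Tariq, Sofia, Declan.
Priya starts after Marcus ends, so nothing later overlaps Marcus either.
Tariq starts before Priya ends → Priya and Tariq overlap.
Sofia starts before Priya ends → Priya and Sofia overlap.
Declan starts before Priya ends → Priya and Declan overlap.
Sofia starts before Tariq ends → Tariq and Sofia overlap.
Declan starts exactly when Tariq ends (back-to-back, no overlap).
Declan starts before Sofia ends → Sofia and Declan overlap.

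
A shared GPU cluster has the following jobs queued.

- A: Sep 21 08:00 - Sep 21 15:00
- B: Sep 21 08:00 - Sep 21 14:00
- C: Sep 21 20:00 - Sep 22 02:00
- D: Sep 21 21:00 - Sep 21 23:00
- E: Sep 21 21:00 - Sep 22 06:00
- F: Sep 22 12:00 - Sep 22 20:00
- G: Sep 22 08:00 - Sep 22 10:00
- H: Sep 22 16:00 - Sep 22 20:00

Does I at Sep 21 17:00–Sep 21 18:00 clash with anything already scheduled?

A: ends Sep 21 15:00 at or before I starts Sep 21 17:00 → clear.
B: ends Sep 21 14:00 at or before I starts Sep 21 17:00 → clear.
C: starts Sep 21 20:00 at or after I ends Sep 21 18:00 → clear.
D: starts Sep 21 21:00 at or after I ends Sep 21 18:00 → clear.
E: starts Sep 21 21:00 at or after I ends Sep 21 18:00 → clear.
G: starts Sep 22 08:00 at or after I ends Sep 21 18:00 → clear.
F: starts Sep 22 12:00 at or after I ends Sep 21 18:00 → clear.
H: starts Sep 22 16:00 at or after I ends Sep 21 18:00 → clear.

No — it doesn't clash with anything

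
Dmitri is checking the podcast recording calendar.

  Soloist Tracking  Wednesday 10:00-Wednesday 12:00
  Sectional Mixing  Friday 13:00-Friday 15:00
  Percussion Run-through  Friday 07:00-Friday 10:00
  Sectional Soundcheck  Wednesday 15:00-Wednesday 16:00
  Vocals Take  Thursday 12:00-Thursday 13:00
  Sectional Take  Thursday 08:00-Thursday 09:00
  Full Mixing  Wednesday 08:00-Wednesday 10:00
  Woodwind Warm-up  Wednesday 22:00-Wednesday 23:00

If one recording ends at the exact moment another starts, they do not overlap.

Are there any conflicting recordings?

No

Check each pair: they overlap iff neither finishes before the other starts.
Sorted by start: Full Mixing, Soloist Tracking, Sectional Soundcheck, Woodwind Warm-up, Sectional Take, Vocals Take, Percussion Run-through, Sectional Mixing.
Soloist Tracking starts exactly when Full Mixing ends (back-to-back, no overlap); Full Mixing is clear from here.
Sectional Soundcheck starts after Soloist Tracking ends; Soloist Tracking is clear from here.
Woodwind Warm-up starts after Sectional Soundcheck ends; Sectional Soundcheck is clear from here.
Sectional Take starts after Woodwind Warm-up ends; Woodwind Warm-up is clear from here.
Vocals Take starts after Sectional Take ends; Sectional Take is clear from here.
Percussion Run-through starts after Vocals Take ends; Vocals Take is clear from here.
Sectional Mixing starts after Percussion Run-through ends.
Every pair is clear; the schedule has no overlaps.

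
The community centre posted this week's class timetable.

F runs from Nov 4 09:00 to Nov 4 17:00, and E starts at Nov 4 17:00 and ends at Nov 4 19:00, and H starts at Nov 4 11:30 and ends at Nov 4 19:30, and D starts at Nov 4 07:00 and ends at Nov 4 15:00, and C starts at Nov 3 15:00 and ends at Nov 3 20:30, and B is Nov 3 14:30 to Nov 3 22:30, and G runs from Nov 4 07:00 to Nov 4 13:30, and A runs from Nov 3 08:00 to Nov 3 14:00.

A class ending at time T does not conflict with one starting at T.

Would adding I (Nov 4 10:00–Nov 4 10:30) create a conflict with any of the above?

A: ends Nov 3 14:00 at or before I starts Nov 4 10:00 → clear.
B: ends Nov 3 22:30 at or before I starts Nov 4 10:00 → clear.
C: ends Nov 3 20:30 at or before I starts Nov 4 10:00 → clear.
D: starts Nov 4 07:00 before I ends Nov 4 10:30, and ends Nov 4 15:00 after I starts Nov 4 10:00 → overlap.
G: starts Nov 4 07:00 before I ends Nov 4 10:30, and ends Nov 4 13:30 after I starts Nov 4 10:00 → overlap.
F: starts Nov 4 09:00 before I ends Nov 4 10:30, and ends Nov 4 17:00 after I starts Nov 4 10:00 → overlap.
H: starts Nov 4 11:30 at or after I ends Nov 4 10:30 → clear.
E: starts Nov 4 17:00 at or after I ends Nov 4 10:30 → clear.
I overlaps D, F, G.

Yes — it overlaps D, F, G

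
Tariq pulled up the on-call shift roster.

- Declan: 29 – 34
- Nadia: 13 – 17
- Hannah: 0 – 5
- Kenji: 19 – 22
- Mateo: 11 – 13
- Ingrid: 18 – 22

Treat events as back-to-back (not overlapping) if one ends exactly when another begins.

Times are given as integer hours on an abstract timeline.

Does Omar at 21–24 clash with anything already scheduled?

Hannah: ends 5 at or before Omar starts 21 → clear.
Mateo: ends 13 at or before Omar starts 21 → clear.
Nadia: ends 17 at or before Omar starts 21 → clear.
Ingrid: starts 18 before Omar ends 24, and ends 22 after Omar starts 21 → overlap.
Kenji: starts 19 before Omar ends 24, and ends 22 after Omar starts 21 → overlap.
Declan: starts 29 at or after Omar ends 24 → clear.
Omar overlaps Kenji, Ingrid.

Yes — it overlaps Ingrid, Kenji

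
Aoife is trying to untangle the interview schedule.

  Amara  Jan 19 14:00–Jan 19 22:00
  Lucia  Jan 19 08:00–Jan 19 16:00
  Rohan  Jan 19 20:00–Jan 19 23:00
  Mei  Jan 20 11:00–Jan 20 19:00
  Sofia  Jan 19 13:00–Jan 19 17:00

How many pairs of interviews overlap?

4

Two intervals overlap when each starts before the other ends.
Sorted by start: Lucia, Sofia, Amara, Rohan, Mei.
Sofia starts before Lucia ends → Lucia and Sofia overlap.
Amara starts before Lucia ends → Lucia and Amara overlap.
Rohan starts after Lucia ends, so nothing later overlaps Lucia either.
Amara starts before Sofia ends → Sofia and Amara overlap.
Rohan starts after Sofia ends, so nothing later overlaps Sofia either.
Rohan starts before Amara ends → Amara and Rohan overlap.
Mei starts after Amara ends.
Mei starts after Rohan ends.
Overlapping pairs: Amara & Lucia, Amara & Rohan, Amara & Sofia, Lucia & Sofia — 4 in total.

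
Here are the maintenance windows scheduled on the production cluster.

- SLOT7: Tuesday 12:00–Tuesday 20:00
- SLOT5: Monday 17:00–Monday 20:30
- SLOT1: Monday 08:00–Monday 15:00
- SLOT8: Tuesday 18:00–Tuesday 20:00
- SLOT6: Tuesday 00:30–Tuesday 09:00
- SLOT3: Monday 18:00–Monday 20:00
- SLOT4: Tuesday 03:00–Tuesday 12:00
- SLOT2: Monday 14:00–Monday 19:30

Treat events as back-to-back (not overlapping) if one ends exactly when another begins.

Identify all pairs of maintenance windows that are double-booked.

SLOT1 & SLOT2, SLOT2 & SLOT3, SLOT2 & SLOT5, SLOT3 & SLOT5, SLOT4 & SLOT6, SLOT7 & SLOT8

Sorted by start: SLOT1, SLOT2, SLOT5, SLOT3, SLOT6, SLOT4, SLOT7, SLOT8.
SLOT2 starts before SLOT1 ends → SLOT1 and SLOT2 overlap.
SLOT5 starts after SLOT1 ends, so SLOT1 has no further overlaps.
SLOT5 starts before SLOT2 ends → SLOT2 and SLOT5 overlap.
SLOT3 starts before SLOT2 ends → SLOT2 and SLOT3 overlap.
SLOT6 starts after SLOT2 ends, so SLOT2 has no further overlaps.
SLOT3 starts before SLOT5 ends → SLOT5 and SLOT3 overlap.
SLOT6 starts after SLOT5 ends, so SLOT5 has no further overlaps.
SLOT6 starts after SLOT3 ends, so SLOT3 has no further overlaps.
SLOT4 starts before SLOT6 ends → SLOT6 and SLOT4 overlap.
SLOT7 starts after SLOT6 ends, so SLOT6 has no further overlaps.
SLOT7 starts exactly when SLOT4 ends (back-to-back, no overlap), so SLOT4 has no further overlaps.
SLOT8 starts before SLOT7 ends → SLOT7 and SLOT8 overlap.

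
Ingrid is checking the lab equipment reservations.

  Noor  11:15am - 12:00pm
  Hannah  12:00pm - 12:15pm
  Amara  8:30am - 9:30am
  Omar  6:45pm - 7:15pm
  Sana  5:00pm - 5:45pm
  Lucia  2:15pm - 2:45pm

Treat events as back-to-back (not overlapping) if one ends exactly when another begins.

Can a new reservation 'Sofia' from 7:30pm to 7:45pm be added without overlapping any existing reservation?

Yes — the slot is free

Amara: ends 9:30am at or before Sofia starts 7:30pm → clear.
Noor: ends 12:00pm at or before Sofia starts 7:30pm → clear.
Hannah: ends 12:15pm at or before Sofia starts 7:30pm → clear.
Lucia: ends 2:45pm at or before Sofia starts 7:30pm → clear.
Sana: ends 5:45pm at or before Sofia starts 7:30pm → clear.
Omar: ends 7:15pm at or before Sofia starts 7:30pm → clear.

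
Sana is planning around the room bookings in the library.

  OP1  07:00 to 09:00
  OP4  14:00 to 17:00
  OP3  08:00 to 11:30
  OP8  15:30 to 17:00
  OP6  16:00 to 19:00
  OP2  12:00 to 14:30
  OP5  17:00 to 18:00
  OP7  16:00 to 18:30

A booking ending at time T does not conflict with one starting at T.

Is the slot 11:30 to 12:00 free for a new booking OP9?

OP1: ends 09:00 at or before OP9 starts 11:30 → clear.
OP3: ends 11:30 at or before OP9 starts 11:30 → clear.
OP2: starts 12:00 at or after OP9 ends 12:00 → clear.
OP4: starts 14:00 at or after OP9 ends 12:00 → clear.
OP8: starts 15:30 at or after OP9 ends 12:00 → clear.
OP6: starts 16:00 at or after OP9 ends 12:00 → clear.
OP7: starts 16:00 at or after OP9 ends 12:00 → clear.
OP5: starts 17:00 at or after OP9 ends 12:00 → clear.

Yes — the slot is free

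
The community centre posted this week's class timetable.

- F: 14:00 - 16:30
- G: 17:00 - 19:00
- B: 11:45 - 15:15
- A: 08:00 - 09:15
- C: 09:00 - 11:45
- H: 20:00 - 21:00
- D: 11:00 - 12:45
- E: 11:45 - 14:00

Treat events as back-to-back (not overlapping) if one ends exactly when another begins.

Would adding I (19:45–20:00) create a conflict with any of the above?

No — it doesn't clash with anything

A: ends 09:15 at or before I starts 19:45 → clear.
C: ends 11:45 at or before I starts 19:45 → clear.
D: ends 12:45 at or before I starts 19:45 → clear.
B: ends 15:15 at or before I starts 19:45 → clear.
E: ends 14:00 at or before I starts 19:45 → clear.
F: ends 16:30 at or before I starts 19:45 → clear.
G: ends 19:00 at or before I starts 19:45 → clear.
H: starts 20:00 at or after I ends 20:00 → clear.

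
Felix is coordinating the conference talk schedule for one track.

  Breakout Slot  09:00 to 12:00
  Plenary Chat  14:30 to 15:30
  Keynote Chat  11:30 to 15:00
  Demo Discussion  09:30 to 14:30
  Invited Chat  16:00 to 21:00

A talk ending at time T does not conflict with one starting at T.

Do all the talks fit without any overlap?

Sorted by start: Breakout Slot, Demo Discussion, Keynote Chat, Plenary Chat, Invited Chat.
Demo Discussion starts before Breakout Slot ends → Breakout Slot and Demo Discussion overlap.
That's a conflict, so the schedule is not conflict-free.

No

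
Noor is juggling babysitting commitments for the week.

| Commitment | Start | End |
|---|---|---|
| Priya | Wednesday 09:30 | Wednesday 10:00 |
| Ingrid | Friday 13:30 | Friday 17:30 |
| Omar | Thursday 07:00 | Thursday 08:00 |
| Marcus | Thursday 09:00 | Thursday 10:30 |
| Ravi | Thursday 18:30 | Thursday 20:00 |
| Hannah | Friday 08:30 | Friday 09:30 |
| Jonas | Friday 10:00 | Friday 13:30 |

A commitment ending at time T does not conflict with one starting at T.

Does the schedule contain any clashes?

No

Sorted by start: Priya, Omar, Marcus, Ravi, Hannah, Jonas, Ingrid.
Omar starts after Priya ends — done with Priya.
Marcus starts after Omar ends — done with Omar.
Ravi starts after Marcus ends — done with Marcus.
Hannah starts after Ravi ends — done with Ravi.
Jonas starts after Hannah ends — done with Hannah.
Ingrid starts exactly when Jonas ends (back-to-back, no overlap).
Every pair is clear; the schedule has no overlaps.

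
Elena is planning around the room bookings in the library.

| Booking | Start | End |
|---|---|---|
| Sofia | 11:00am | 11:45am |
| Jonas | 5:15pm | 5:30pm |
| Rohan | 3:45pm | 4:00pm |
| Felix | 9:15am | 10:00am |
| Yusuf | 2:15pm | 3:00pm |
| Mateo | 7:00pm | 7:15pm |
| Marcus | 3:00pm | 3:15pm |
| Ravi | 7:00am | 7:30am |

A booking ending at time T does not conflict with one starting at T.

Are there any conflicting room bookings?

Sorted by start: Ravi, Felix, Sofia, Yusuf, Marcus, Rohan, Jonas, Mateo.
Felix starts after Ravi ends — done with Ravi.
Sofia starts after Felix ends — done with Felix.
Yusuf starts after Sofia ends — done with Sofia.
Marcus starts exactly when Yusuf ends (back-to-back, no overlap) — done with Yusuf.
Rohan starts after Marcus ends — done with Marcus.
Jonas starts after Rohan ends — done with Rohan.
Mateo starts after Jonas ends.
Every pair is clear; the schedule has no overlaps.

No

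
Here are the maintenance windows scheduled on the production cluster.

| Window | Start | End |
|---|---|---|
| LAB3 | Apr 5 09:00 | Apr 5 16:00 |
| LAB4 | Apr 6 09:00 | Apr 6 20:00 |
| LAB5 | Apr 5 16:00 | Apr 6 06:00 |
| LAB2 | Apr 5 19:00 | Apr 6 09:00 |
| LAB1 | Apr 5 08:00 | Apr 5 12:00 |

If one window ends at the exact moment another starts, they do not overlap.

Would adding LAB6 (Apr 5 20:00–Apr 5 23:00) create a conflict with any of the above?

LAB1: ends Apr 5 12:00 at or before LAB6 starts Apr 5 20:00 → clear.
LAB3: ends Apr 5 16:00 at or before LAB6 starts Apr 5 20:00 → clear.
LAB5: starts Apr 5 16:00 before LAB6 ends Apr 5 23:00, and ends Apr 6 06:00 after LAB6 starts Apr 5 20:00 → overlap.
LAB2: starts Apr 5 19:00 before LAB6 ends Apr 5 23:00, and ends Apr 6 09:00 after LAB6 starts Apr 5 20:00 → overlap.
LAB4: starts Apr 6 09:00 at or after LAB6 ends Apr 5 23:00 → clear.
LAB6 overlaps LAB2, LAB5.

Yes — it overlaps LAB2, LAB5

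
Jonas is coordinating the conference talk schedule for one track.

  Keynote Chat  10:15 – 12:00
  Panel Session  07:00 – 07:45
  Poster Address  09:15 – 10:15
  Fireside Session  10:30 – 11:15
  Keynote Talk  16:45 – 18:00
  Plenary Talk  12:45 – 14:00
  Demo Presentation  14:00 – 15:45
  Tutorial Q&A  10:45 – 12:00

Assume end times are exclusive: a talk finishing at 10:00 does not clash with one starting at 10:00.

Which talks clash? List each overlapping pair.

Check each pair: they overlap iff neither finishes before the other starts.
Sorted by start: Panel Session, Poster Address, Keynote Chat, Fireside Session, Tutorial Q&A, Plenary Talk, Demo Presentation, Keynote Talk.
Poster Address starts after Panel Session ends — done with Panel Session.
Keynote Chat starts exactly when Poster Address ends (back-to-back, no overlap) — done with Poster Address.
Fireside Session starts before Keynote Chat ends → Keynote Chat and Fireside Session overlap.
Tutorial Q&A starts before Keynote Chat ends → Keynote Chat and Tutorial Q&A overlap.
Plenary Talk starts after Keynote Chat ends — done with Keynote Chat.
Tutorial Q&A starts before Fireside Session ends → Fireside Session and Tutorial Q&A overlap.
Plenary Talk starts after Fireside Session ends — done with Fireside Session.
Plenary Talk starts after Tutorial Q&A ends — done with Tutorial Q&A.
Demo Presentation starts exactly when Plenary Talk ends (back-to-back, no overlap) — done with Plenary Talk.
Keynote Talk starts after Demo Presentation ends.

Fireside Session & Keynote Chat, Fireside Session & Tutorial Q&A, Keynote Chat & Tutorial Q&A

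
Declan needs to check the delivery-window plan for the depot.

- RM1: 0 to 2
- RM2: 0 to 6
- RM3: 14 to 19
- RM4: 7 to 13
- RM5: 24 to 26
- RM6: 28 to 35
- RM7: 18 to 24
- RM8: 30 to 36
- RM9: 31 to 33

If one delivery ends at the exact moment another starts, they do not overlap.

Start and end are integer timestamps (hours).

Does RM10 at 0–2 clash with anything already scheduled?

RM1: starts 0 before RM10 ends 2, and ends 2 after RM10 starts 0 → overlap.
RM2: starts 0 before RM10 ends 2, and ends 6 after RM10 starts 0 → overlap.
RM4: starts 7 at or after RM10 ends 2 → clear.
RM3: starts 14 at or after RM10 ends 2 → clear.
RM7: starts 18 at or after RM10 ends 2 → clear.
RM5: starts 24 at or after RM10 ends 2 → clear.
RM6: starts 28 at or after RM10 ends 2 → clear.
RM8: starts 30 at or after RM10 ends 2 → clear.
RM9: starts 31 at or after RM10 ends 2 → clear.
RM10 overlaps RM1, RM2.

Yes — it overlaps RM1, RM2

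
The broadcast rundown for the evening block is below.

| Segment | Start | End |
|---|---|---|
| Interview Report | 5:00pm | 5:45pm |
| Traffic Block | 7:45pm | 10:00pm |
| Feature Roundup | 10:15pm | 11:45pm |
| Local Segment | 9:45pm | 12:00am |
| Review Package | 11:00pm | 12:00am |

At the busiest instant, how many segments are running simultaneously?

Sort all start/end points and keep a running count:
5:00pm start Interview Report → 1
5:45pm end Interview Report → 0
7:45pm start Traffic Block → 1
9:45pm start Local Segment → 2
10:00pm end Traffic Block → 1
10:15pm start Feature Roundup → 2
11:00pm start Review Package → 3
11:45pm end Feature Roundup → 2
12:00am end Local Segment → 1
12:00am end Review Package → 0
Peak is 3, at 11:00pm (Feature Roundup, Local Segment, Review Package).

3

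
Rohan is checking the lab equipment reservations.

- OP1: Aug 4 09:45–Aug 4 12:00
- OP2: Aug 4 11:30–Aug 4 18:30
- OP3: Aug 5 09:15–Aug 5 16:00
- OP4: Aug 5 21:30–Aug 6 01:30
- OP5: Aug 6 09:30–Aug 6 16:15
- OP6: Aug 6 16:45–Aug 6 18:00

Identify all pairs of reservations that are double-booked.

OP1 & OP2

Sorted by start: OP1, OP2, OP3, OP4, OP5, OP6.
OP2 starts before OP1 ends → OP1 and OP2 overlap.
OP3 starts after OP1 ends — done with OP1.
OP3 starts after OP2 ends — done with OP2.
OP4 starts after OP3 ends — done with OP3.
OP5 starts after OP4 ends — done with OP4.
OP6 starts after OP5 ends.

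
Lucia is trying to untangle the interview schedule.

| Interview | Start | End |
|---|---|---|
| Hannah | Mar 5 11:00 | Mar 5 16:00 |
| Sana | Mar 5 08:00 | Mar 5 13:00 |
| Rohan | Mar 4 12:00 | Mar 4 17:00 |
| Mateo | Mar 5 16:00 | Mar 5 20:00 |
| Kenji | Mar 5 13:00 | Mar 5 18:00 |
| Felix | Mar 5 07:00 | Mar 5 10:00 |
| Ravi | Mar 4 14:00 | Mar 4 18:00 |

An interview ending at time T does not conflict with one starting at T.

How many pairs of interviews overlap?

Check each pair: they overlap iff neither finishes before the other starts.
Sorted by start: Rohan, Ravi, Felix, Sana, Hannah, Kenji, Mateo.
Ravi starts before Rohan ends → Rohan and Ravi overlap.
Felix starts after Rohan ends, so Rohan has no further overlaps.
Felix starts after Ravi ends, so Ravi has no further overlaps.
Sana starts before Felix ends → Felix and Sana overlap.
Hannah starts after Felix ends, so Felix has no further overlaps.
Hannah starts before Sana ends → Sana and Hannah overlap.
Kenji starts exactly when Sana ends (back-to-back, no overlap), so Sana has no further overlaps.
Kenji starts before Hannah ends → Hannah and Kenji overlap.
Mateo starts exactly when Hannah ends (back-to-back, no overlap).
Mateo starts before Kenji ends → Kenji and Mateo overlap.
Overlapping pairs: Felix & Sana, Hannah & Kenji, Hannah & Sana, Kenji & Mateo, Ravi & Rohan — 5 in total.

5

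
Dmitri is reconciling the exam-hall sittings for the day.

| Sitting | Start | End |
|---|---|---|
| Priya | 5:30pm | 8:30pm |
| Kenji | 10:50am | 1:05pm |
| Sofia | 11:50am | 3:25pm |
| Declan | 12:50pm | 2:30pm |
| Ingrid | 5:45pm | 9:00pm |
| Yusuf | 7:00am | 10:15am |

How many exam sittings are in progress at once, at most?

Sort all start/end points and keep a running count:
7:00am start Yusuf → 1
10:15am end Yusuf → 0
10:50am start Kenji → 1
11:50am start Sofia → 2
12:50pm start Declan → 3
1:05pm end Kenji → 2
2:30pm end Declan → 1
3:25pm end Sofia → 0
5:30pm start Priya → 1
5:45pm start Ingrid → 2
8:30pm end Priya → 1
9:00pm end Ingrid → 0
Peak is 3, at 12:50pm (Declan, Kenji, Sofia).

3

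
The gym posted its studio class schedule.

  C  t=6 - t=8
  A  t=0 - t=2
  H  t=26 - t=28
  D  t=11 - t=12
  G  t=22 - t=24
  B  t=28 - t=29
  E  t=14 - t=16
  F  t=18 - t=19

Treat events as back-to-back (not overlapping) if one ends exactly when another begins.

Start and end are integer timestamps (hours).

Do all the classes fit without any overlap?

Sorted by start: A, C, D, E, F, G, H, B.
C starts after A ends — done with A.
D starts after C ends — done with C.
E starts after D ends — done with D.
F starts after E ends — done with E.
G starts after F ends — done with F.
H starts after G ends — done with G.
B starts exactly when H ends (back-to-back, no overlap).
Every pair is clear; the schedule has no overlaps.

Yes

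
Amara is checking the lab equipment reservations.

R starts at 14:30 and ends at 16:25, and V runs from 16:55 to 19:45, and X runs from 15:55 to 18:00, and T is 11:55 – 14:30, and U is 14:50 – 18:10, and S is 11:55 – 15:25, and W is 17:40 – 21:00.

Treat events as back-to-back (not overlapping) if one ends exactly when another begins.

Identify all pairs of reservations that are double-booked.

R & S, R & U, R & X, S & T, S & U, U & V, U & W, U & X, V & W, V & X, W & X

Check each pair: they overlap iff neither finishes before the other starts.
Sorted by start: S, T, R, U, X, V, W.
T starts before S ends → S and T overlap.
R starts before S ends → S and R overlap.
U starts before S ends → S and U overlap.
X starts after S ends, so nothing later overlaps S either.
R starts exactly when T ends (back-to-back, no overlap), so nothing later overlaps T either.
U starts before R ends → R and U overlap.
X starts before R ends → R and X overlap.
V starts after R ends, so nothing later overlaps R either.
X starts before U ends → U and X overlap.
V starts before U ends → U and V overlap.
W starts before U ends → U and W overlap.
V starts before X ends → X and V overlap.
W starts before X ends → X and W overlap.
W starts before V ends → V and W overlap.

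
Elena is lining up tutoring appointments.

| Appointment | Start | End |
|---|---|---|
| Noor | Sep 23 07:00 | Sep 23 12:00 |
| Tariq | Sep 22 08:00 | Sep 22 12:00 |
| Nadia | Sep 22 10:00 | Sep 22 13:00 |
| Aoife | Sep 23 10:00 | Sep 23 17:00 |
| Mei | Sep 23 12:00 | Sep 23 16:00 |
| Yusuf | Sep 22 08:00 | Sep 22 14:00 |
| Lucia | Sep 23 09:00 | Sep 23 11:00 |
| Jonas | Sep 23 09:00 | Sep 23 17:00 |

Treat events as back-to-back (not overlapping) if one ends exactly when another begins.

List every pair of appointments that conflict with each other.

Aoife & Jonas, Aoife & Lucia, Aoife & Mei, Aoife & Noor, Jonas & Lucia, Jonas & Mei, Jonas & Noor, Lucia & Noor, Nadia & Tariq, Nadia & Yusuf, Tariq & Yusuf

Two intervals overlap when each starts before the other ends.
Sorted by start: Yusuf, Tariq, Nadia, Noor, Jonas, Lucia, Aoife, Mei.
Tariq starts before Yusuf ends → Yusuf and Tariq overlap.
Nadia starts before Yusuf ends → Yusuf and Nadia overlap.
Noor starts after Yusuf ends, so nothing later overlaps Yusuf either.
Nadia starts before Tariq ends → Tariq and Nadia overlap.
Noor starts after Tariq ends, so nothing later overlaps Tariq either.
Noor starts after Nadia ends, so nothing later overlaps Nadia either.
Jonas starts before Noor ends → Noor and Jonas overlap.
Lucia starts before Noor ends → Noor and Lucia overlap.
Aoife starts before Noor ends → Noor and Aoife overlap.
Mei starts exactly when Noor ends (back-to-back, no overlap).
Lucia starts before Jonas ends → Jonas and Lucia overlap.
Aoife starts before Jonas ends → Jonas and Aoife overlap.
Mei starts before Jonas ends → Jonas and Mei overlap.
Aoife starts before Lucia ends → Lucia and Aoife overlap.
Mei starts after Lucia ends.
Mei starts before Aoife ends → Aoife and Mei overlap.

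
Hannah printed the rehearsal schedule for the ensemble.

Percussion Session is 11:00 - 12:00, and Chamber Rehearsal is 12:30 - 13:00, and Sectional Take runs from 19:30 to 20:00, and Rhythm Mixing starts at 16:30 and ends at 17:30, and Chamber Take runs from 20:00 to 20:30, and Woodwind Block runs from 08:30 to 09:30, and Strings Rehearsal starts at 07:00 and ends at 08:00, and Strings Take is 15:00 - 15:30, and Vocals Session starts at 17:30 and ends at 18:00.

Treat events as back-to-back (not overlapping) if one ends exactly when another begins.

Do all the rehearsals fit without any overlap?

Yes

Sorted by start: Strings Rehearsal, Woodwind Block, Percussion Session, Chamber Rehearsal, Strings Take, Rhythm Mixing, Vocals Session, Sectional Take, Chamber Take.
Woodwind Block starts after Strings Rehearsal ends, so Strings Rehearsal has no further overlaps.
Percussion Session starts after Woodwind Block ends, so Woodwind Block has no further overlaps.
Chamber Rehearsal starts after Percussion Session ends, so Percussion Session has no further overlaps.
Strings Take starts after Chamber Rehearsal ends, so Chamber Rehearsal has no further overlaps.
Rhythm Mixing starts after Strings Take ends, so Strings Take has no further overlaps.
Vocals Session starts exactly when Rhythm Mixing ends (back-to-back, no overlap), so Rhythm Mixing has no further overlaps.
Sectional Take starts after Vocals Session ends, so Vocals Session has no further overlaps.
Chamber Take starts exactly when Sectional Take ends (back-to-back, no overlap).
Every pair is clear; the schedule has no overlaps.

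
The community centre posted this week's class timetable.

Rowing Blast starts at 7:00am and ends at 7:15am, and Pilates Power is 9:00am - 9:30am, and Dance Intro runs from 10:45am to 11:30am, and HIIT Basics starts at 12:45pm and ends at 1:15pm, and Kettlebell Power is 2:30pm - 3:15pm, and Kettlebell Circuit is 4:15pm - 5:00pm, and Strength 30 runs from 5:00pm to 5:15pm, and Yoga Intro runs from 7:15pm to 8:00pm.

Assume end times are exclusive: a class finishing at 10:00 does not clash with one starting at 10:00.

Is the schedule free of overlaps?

Yes

Sorted by start: Rowing Blast, Pilates Power, Dance Intro, HIIT Basics, Kettlebell Power, Kettlebell Circuit, Strength 30, Yoga Intro.
Pilates Power starts after Rowing Blast ends, so Rowing Blast has no further overlaps.
Dance Intro starts after Pilates Power ends, so Pilates Power has no further overlaps.
HIIT Basics starts after Dance Intro ends, so Dance Intro has no further overlaps.
Kettlebell Power starts after HIIT Basics ends, so HIIT Basics has no further overlaps.
Kettlebell Circuit starts after Kettlebell Power ends, so Kettlebell Power has no further overlaps.
Strength 30 starts exactly when Kettlebell Circuit ends (back-to-back, no overlap), so Kettlebell Circuit has no further overlaps.
Yoga Intro starts after Strength 30 ends.
Every pair is clear; the schedule has no overlaps.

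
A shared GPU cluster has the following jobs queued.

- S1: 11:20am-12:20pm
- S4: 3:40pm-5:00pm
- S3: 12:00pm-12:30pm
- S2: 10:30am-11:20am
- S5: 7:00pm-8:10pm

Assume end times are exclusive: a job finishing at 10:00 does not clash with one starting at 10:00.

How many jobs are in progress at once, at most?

2

Sort all start/end points and keep a running count:
10:30am start S2 → 1
11:20am end S2 → 0
11:20am start S1 → 1
12:00pm start S3 → 2
12:20pm end S1 → 1
12:30pm end S3 → 0
3:40pm start S4 → 1
5:00pm end S4 → 0
7:00pm start S5 → 1
8:10pm end S5 → 0
Peak is 2, at 12:00pm (S1, S3).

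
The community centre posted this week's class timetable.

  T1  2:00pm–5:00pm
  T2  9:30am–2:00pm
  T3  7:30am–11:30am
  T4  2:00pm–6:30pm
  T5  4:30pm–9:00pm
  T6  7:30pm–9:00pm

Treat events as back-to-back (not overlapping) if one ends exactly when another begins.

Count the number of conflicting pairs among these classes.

5

Sorted by start: T3, T2, T1, T4, T5, T6.
T2 starts before T3 ends → T3 and T2 overlap.
T1 starts after T3 ends, so T3 has no further overlaps.
T1 starts exactly when T2 ends (back-to-back, no overlap), so T2 has no further overlaps.
T4 starts before T1 ends → T1 and T4 overlap.
T5 starts before T1 ends → T1 and T5 overlap.
T6 starts after T1 ends.
T5 starts before T4 ends → T4 and T5 overlap.
T6 starts after T4 ends.
T6 starts before T5 ends → T5 and T6 overlap.
Overlapping pairs: T1 & T4, T1 & T5, T2 & T3, T4 & T5, T5 & T6 — 5 in total.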